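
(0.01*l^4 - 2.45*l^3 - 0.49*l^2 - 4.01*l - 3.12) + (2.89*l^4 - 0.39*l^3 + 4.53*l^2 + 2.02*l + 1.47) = 2.9*l^4 - 2.84*l^3 + 4.04*l^2 - 1.99*l - 1.65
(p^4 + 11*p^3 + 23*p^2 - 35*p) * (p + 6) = p^5 + 17*p^4 + 89*p^3 + 103*p^2 - 210*p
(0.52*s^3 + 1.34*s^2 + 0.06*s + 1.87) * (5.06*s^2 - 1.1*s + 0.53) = 2.6312*s^5 + 6.2084*s^4 - 0.8948*s^3 + 10.1064*s^2 - 2.0252*s + 0.9911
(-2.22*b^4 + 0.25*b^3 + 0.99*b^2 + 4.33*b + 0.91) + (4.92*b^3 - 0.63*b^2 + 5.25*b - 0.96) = -2.22*b^4 + 5.17*b^3 + 0.36*b^2 + 9.58*b - 0.0499999999999999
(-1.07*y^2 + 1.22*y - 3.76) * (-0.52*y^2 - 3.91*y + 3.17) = 0.5564*y^4 + 3.5493*y^3 - 6.2069*y^2 + 18.569*y - 11.9192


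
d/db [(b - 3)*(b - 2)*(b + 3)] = 3*b^2 - 4*b - 9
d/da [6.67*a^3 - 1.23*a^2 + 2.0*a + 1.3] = 20.01*a^2 - 2.46*a + 2.0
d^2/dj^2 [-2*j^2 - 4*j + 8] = -4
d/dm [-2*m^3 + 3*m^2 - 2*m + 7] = -6*m^2 + 6*m - 2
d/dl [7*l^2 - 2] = 14*l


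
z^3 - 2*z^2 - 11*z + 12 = (z - 4)*(z - 1)*(z + 3)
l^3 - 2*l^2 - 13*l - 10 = (l - 5)*(l + 1)*(l + 2)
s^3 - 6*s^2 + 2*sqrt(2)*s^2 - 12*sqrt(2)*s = s*(s - 6)*(s + 2*sqrt(2))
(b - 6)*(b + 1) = b^2 - 5*b - 6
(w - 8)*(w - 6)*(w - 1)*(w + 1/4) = w^4 - 59*w^3/4 + 233*w^2/4 - 65*w/2 - 12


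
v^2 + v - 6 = (v - 2)*(v + 3)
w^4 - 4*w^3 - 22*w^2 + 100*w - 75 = (w - 5)*(w - 3)*(w - 1)*(w + 5)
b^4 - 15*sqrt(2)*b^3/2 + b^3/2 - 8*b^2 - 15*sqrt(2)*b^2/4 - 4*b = b*(b + 1/2)*(b - 8*sqrt(2))*(b + sqrt(2)/2)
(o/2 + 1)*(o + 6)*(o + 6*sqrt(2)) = o^3/2 + 4*o^2 + 3*sqrt(2)*o^2 + 6*o + 24*sqrt(2)*o + 36*sqrt(2)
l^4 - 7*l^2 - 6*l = l*(l - 3)*(l + 1)*(l + 2)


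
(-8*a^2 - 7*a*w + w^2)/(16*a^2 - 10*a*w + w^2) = (a + w)/(-2*a + w)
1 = 1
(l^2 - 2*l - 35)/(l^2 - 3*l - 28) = (l + 5)/(l + 4)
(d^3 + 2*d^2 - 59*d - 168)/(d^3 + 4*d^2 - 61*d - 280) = (d + 3)/(d + 5)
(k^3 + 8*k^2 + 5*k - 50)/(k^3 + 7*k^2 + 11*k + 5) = (k^2 + 3*k - 10)/(k^2 + 2*k + 1)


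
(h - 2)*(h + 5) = h^2 + 3*h - 10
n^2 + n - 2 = (n - 1)*(n + 2)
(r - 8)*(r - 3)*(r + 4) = r^3 - 7*r^2 - 20*r + 96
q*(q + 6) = q^2 + 6*q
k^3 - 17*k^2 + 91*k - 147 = (k - 7)^2*(k - 3)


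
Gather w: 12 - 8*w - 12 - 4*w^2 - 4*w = -4*w^2 - 12*w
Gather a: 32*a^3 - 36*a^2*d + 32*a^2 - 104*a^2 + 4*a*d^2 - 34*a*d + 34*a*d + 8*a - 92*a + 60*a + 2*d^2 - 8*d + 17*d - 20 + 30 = 32*a^3 + a^2*(-36*d - 72) + a*(4*d^2 - 24) + 2*d^2 + 9*d + 10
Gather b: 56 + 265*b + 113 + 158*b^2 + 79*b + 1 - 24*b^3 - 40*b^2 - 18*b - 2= -24*b^3 + 118*b^2 + 326*b + 168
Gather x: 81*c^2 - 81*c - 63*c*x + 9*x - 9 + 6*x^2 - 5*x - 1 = 81*c^2 - 81*c + 6*x^2 + x*(4 - 63*c) - 10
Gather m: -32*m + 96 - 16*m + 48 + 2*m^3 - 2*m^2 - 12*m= 2*m^3 - 2*m^2 - 60*m + 144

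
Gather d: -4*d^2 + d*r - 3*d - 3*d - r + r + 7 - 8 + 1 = -4*d^2 + d*(r - 6)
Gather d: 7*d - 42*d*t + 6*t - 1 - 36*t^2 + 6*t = d*(7 - 42*t) - 36*t^2 + 12*t - 1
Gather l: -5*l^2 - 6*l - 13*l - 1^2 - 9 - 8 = -5*l^2 - 19*l - 18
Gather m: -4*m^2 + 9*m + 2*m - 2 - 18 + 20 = -4*m^2 + 11*m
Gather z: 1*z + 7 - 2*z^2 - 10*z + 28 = -2*z^2 - 9*z + 35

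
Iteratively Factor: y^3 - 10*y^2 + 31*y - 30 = (y - 2)*(y^2 - 8*y + 15) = (y - 3)*(y - 2)*(y - 5)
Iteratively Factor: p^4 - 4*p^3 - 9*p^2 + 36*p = (p - 3)*(p^3 - p^2 - 12*p) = (p - 3)*(p + 3)*(p^2 - 4*p) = p*(p - 3)*(p + 3)*(p - 4)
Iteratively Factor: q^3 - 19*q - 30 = (q + 2)*(q^2 - 2*q - 15) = (q - 5)*(q + 2)*(q + 3)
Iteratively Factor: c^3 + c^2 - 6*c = (c + 3)*(c^2 - 2*c) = c*(c + 3)*(c - 2)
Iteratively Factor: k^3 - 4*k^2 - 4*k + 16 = (k - 4)*(k^2 - 4) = (k - 4)*(k - 2)*(k + 2)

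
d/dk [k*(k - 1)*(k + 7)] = 3*k^2 + 12*k - 7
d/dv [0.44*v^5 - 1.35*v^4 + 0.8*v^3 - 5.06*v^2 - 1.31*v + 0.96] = 2.2*v^4 - 5.4*v^3 + 2.4*v^2 - 10.12*v - 1.31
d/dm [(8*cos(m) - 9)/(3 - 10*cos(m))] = 66*sin(m)/(10*cos(m) - 3)^2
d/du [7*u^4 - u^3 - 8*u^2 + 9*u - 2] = 28*u^3 - 3*u^2 - 16*u + 9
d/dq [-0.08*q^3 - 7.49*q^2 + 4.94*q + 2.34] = -0.24*q^2 - 14.98*q + 4.94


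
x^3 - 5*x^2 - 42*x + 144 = (x - 8)*(x - 3)*(x + 6)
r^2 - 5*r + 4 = (r - 4)*(r - 1)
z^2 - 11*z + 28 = (z - 7)*(z - 4)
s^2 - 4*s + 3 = (s - 3)*(s - 1)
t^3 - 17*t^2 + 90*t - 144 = (t - 8)*(t - 6)*(t - 3)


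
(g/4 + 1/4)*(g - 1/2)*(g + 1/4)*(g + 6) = g^4/4 + 27*g^3/16 + 33*g^2/32 - 19*g/32 - 3/16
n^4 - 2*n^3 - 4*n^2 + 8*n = n*(n - 2)^2*(n + 2)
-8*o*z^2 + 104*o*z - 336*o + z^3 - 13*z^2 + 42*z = (-8*o + z)*(z - 7)*(z - 6)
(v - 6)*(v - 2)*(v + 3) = v^3 - 5*v^2 - 12*v + 36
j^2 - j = j*(j - 1)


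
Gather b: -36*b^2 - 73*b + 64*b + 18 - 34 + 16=-36*b^2 - 9*b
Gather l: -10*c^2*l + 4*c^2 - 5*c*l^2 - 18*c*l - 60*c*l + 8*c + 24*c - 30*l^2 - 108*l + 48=4*c^2 + 32*c + l^2*(-5*c - 30) + l*(-10*c^2 - 78*c - 108) + 48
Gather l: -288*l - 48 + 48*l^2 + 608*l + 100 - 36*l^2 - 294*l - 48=12*l^2 + 26*l + 4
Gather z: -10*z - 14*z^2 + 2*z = -14*z^2 - 8*z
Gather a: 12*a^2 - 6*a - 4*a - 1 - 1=12*a^2 - 10*a - 2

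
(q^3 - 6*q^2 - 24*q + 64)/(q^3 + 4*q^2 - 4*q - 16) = (q - 8)/(q + 2)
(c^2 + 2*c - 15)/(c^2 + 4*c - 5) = (c - 3)/(c - 1)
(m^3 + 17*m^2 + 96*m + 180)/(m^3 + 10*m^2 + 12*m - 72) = (m + 5)/(m - 2)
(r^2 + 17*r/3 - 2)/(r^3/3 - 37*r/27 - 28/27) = 9*(-3*r^2 - 17*r + 6)/(-9*r^3 + 37*r + 28)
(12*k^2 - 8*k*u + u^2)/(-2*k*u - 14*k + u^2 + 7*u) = (-6*k + u)/(u + 7)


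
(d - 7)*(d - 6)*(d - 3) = d^3 - 16*d^2 + 81*d - 126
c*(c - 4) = c^2 - 4*c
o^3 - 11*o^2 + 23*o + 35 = (o - 7)*(o - 5)*(o + 1)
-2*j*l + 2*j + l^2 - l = (-2*j + l)*(l - 1)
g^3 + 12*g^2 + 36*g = g*(g + 6)^2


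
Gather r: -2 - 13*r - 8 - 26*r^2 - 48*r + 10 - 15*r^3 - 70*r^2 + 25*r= -15*r^3 - 96*r^2 - 36*r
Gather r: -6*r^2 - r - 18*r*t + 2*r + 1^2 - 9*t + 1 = -6*r^2 + r*(1 - 18*t) - 9*t + 2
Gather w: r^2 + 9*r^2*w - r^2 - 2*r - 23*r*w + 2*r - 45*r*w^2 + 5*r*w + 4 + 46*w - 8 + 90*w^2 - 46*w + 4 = w^2*(90 - 45*r) + w*(9*r^2 - 18*r)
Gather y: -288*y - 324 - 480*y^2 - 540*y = -480*y^2 - 828*y - 324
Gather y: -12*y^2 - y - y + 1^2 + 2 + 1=-12*y^2 - 2*y + 4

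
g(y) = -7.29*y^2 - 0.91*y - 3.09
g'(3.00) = -44.65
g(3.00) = -71.43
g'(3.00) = -44.65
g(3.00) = -71.43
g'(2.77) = -41.30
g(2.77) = -61.55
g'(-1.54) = 21.54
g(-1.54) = -18.98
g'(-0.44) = 5.51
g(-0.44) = -4.10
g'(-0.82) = 11.05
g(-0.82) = -7.25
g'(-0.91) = 12.36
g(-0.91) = -8.30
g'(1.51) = -22.93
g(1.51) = -21.09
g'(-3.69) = 52.89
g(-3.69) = -98.99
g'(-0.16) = 1.42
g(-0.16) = -3.13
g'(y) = -14.58*y - 0.91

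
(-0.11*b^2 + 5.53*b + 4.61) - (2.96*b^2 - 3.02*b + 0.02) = -3.07*b^2 + 8.55*b + 4.59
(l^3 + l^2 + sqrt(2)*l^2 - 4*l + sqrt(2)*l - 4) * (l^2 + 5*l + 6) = l^5 + sqrt(2)*l^4 + 6*l^4 + 7*l^3 + 6*sqrt(2)*l^3 - 18*l^2 + 11*sqrt(2)*l^2 - 44*l + 6*sqrt(2)*l - 24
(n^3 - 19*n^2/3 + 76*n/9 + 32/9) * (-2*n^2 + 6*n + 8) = -2*n^5 + 56*n^4/3 - 422*n^3/9 - 64*n^2/9 + 800*n/9 + 256/9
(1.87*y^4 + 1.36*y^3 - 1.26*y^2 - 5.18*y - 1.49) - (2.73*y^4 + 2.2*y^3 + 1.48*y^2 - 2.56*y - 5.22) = -0.86*y^4 - 0.84*y^3 - 2.74*y^2 - 2.62*y + 3.73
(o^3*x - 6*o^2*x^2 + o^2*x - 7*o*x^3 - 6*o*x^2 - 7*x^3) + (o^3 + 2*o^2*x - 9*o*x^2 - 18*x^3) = o^3*x + o^3 - 6*o^2*x^2 + 3*o^2*x - 7*o*x^3 - 15*o*x^2 - 25*x^3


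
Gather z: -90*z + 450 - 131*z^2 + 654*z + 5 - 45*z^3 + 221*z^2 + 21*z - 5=-45*z^3 + 90*z^2 + 585*z + 450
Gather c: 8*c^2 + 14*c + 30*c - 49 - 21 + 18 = 8*c^2 + 44*c - 52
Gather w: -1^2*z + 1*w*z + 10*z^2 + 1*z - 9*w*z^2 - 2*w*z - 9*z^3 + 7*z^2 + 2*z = w*(-9*z^2 - z) - 9*z^3 + 17*z^2 + 2*z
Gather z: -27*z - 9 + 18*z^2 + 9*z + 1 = 18*z^2 - 18*z - 8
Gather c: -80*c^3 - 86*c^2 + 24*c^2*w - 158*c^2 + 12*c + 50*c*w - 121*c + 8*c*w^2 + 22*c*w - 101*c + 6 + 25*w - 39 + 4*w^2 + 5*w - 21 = -80*c^3 + c^2*(24*w - 244) + c*(8*w^2 + 72*w - 210) + 4*w^2 + 30*w - 54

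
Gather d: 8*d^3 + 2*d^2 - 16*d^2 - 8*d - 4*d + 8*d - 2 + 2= 8*d^3 - 14*d^2 - 4*d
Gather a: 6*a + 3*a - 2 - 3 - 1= 9*a - 6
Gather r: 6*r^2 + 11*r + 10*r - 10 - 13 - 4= 6*r^2 + 21*r - 27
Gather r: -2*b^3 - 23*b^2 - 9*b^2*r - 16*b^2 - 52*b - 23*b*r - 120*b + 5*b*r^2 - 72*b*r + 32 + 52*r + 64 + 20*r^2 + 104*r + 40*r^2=-2*b^3 - 39*b^2 - 172*b + r^2*(5*b + 60) + r*(-9*b^2 - 95*b + 156) + 96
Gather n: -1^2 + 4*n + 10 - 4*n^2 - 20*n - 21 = -4*n^2 - 16*n - 12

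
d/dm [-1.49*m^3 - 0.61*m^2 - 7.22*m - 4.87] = -4.47*m^2 - 1.22*m - 7.22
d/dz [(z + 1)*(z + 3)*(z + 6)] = 3*z^2 + 20*z + 27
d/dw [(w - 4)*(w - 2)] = 2*w - 6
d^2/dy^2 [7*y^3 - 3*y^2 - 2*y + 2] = 42*y - 6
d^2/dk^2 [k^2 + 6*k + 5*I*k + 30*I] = 2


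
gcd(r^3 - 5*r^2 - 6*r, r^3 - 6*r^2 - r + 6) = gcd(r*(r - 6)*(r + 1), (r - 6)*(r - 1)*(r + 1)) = r^2 - 5*r - 6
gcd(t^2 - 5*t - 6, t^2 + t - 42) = t - 6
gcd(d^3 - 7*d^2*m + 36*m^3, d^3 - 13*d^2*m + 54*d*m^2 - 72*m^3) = d^2 - 9*d*m + 18*m^2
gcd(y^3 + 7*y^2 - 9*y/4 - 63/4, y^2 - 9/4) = y^2 - 9/4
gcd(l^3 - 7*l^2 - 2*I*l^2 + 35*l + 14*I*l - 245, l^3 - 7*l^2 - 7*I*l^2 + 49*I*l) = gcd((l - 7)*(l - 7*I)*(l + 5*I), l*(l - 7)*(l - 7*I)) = l^2 + l*(-7 - 7*I) + 49*I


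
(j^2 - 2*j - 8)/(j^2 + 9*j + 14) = (j - 4)/(j + 7)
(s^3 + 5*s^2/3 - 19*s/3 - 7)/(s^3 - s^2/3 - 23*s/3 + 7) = (s + 1)/(s - 1)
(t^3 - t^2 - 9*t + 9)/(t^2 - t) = t - 9/t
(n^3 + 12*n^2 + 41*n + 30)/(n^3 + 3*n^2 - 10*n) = (n^2 + 7*n + 6)/(n*(n - 2))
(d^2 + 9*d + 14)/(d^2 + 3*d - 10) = (d^2 + 9*d + 14)/(d^2 + 3*d - 10)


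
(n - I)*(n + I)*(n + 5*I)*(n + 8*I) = n^4 + 13*I*n^3 - 39*n^2 + 13*I*n - 40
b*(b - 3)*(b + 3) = b^3 - 9*b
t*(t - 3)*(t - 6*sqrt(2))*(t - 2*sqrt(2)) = t^4 - 8*sqrt(2)*t^3 - 3*t^3 + 24*t^2 + 24*sqrt(2)*t^2 - 72*t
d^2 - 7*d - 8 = (d - 8)*(d + 1)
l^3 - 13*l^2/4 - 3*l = l*(l - 4)*(l + 3/4)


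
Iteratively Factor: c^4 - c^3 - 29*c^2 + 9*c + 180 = (c + 4)*(c^3 - 5*c^2 - 9*c + 45) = (c - 5)*(c + 4)*(c^2 - 9) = (c - 5)*(c + 3)*(c + 4)*(c - 3)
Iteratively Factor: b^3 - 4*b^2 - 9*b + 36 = (b - 3)*(b^2 - b - 12) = (b - 3)*(b + 3)*(b - 4)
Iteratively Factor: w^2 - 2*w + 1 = (w - 1)*(w - 1)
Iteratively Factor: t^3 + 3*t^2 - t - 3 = (t - 1)*(t^2 + 4*t + 3) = (t - 1)*(t + 3)*(t + 1)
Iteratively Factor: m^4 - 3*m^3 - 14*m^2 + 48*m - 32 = (m - 4)*(m^3 + m^2 - 10*m + 8) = (m - 4)*(m - 1)*(m^2 + 2*m - 8) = (m - 4)*(m - 1)*(m + 4)*(m - 2)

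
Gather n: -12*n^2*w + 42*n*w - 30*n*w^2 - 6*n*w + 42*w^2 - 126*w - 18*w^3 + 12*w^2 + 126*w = -12*n^2*w + n*(-30*w^2 + 36*w) - 18*w^3 + 54*w^2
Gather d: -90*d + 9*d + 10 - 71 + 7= -81*d - 54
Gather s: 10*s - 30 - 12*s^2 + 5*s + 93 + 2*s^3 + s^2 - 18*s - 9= 2*s^3 - 11*s^2 - 3*s + 54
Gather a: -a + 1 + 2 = 3 - a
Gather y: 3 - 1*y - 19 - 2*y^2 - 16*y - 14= -2*y^2 - 17*y - 30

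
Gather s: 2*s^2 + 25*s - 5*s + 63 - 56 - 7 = 2*s^2 + 20*s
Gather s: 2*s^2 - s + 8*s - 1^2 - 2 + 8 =2*s^2 + 7*s + 5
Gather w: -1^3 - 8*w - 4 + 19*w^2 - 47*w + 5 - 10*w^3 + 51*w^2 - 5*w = -10*w^3 + 70*w^2 - 60*w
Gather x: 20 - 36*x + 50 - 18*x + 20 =90 - 54*x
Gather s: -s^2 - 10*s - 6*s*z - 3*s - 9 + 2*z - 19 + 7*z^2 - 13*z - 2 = -s^2 + s*(-6*z - 13) + 7*z^2 - 11*z - 30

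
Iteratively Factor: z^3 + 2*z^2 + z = (z)*(z^2 + 2*z + 1) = z*(z + 1)*(z + 1)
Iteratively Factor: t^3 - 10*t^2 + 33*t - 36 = (t - 4)*(t^2 - 6*t + 9) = (t - 4)*(t - 3)*(t - 3)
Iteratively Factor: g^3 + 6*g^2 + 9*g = (g + 3)*(g^2 + 3*g) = g*(g + 3)*(g + 3)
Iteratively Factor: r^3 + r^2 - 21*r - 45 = (r + 3)*(r^2 - 2*r - 15) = (r + 3)^2*(r - 5)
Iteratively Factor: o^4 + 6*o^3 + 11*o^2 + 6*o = (o)*(o^3 + 6*o^2 + 11*o + 6) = o*(o + 2)*(o^2 + 4*o + 3) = o*(o + 1)*(o + 2)*(o + 3)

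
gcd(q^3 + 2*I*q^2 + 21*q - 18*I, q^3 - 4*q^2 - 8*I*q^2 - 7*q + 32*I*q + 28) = q - I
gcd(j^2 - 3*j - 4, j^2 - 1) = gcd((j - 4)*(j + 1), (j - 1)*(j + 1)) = j + 1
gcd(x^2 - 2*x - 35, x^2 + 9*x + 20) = x + 5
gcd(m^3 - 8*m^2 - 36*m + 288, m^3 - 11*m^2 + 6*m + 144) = m^2 - 14*m + 48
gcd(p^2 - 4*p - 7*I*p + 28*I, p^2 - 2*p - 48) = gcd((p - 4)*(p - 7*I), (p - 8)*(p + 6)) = 1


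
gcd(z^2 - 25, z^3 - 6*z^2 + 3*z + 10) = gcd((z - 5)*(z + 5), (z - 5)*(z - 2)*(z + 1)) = z - 5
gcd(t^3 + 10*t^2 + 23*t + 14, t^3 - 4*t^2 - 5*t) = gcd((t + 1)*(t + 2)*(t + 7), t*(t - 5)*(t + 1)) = t + 1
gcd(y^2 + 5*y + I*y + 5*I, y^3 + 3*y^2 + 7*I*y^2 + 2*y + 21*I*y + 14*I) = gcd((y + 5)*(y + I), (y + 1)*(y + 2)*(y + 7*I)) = 1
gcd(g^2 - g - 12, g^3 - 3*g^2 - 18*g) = g + 3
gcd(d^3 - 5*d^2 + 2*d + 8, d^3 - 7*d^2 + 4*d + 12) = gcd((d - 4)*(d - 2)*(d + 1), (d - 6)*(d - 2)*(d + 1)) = d^2 - d - 2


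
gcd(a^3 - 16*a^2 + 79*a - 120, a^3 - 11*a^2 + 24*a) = a^2 - 11*a + 24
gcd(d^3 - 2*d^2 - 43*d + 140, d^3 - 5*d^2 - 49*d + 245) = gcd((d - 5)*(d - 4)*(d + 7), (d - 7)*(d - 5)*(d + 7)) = d^2 + 2*d - 35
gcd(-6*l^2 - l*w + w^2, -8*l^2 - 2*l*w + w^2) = 2*l + w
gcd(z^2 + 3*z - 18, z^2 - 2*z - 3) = z - 3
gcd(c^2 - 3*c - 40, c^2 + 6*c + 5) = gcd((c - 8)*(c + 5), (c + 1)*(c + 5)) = c + 5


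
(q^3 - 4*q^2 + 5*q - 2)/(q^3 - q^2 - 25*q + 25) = (q^2 - 3*q + 2)/(q^2 - 25)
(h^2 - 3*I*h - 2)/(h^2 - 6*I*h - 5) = (h - 2*I)/(h - 5*I)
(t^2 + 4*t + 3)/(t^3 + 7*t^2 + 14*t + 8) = (t + 3)/(t^2 + 6*t + 8)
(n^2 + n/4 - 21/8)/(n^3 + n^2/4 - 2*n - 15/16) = 2*(4*n + 7)/(8*n^2 + 14*n + 5)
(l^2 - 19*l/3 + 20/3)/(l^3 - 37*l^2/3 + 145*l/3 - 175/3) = (3*l - 4)/(3*l^2 - 22*l + 35)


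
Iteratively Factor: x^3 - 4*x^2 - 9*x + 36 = (x + 3)*(x^2 - 7*x + 12) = (x - 3)*(x + 3)*(x - 4)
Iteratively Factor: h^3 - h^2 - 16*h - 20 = (h + 2)*(h^2 - 3*h - 10) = (h - 5)*(h + 2)*(h + 2)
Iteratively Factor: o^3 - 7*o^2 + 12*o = (o - 3)*(o^2 - 4*o) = o*(o - 3)*(o - 4)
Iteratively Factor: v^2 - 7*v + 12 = (v - 4)*(v - 3)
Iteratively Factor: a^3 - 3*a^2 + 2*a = (a - 1)*(a^2 - 2*a) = a*(a - 1)*(a - 2)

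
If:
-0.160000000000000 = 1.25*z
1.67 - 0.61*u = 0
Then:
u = 2.74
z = -0.13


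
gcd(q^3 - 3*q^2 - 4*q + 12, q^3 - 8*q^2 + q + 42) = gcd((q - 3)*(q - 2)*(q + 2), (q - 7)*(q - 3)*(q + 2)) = q^2 - q - 6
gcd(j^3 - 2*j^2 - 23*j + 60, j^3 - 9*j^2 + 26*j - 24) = j^2 - 7*j + 12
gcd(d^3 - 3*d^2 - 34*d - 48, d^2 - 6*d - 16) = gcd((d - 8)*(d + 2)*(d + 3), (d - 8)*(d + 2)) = d^2 - 6*d - 16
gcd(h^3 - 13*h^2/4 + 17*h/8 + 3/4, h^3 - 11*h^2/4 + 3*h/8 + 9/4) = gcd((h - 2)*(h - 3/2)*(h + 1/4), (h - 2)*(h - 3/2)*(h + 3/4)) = h^2 - 7*h/2 + 3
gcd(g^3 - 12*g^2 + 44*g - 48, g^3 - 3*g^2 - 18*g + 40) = g - 2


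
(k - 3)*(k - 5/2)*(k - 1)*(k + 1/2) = k^4 - 6*k^3 + 39*k^2/4 - k - 15/4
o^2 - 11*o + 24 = (o - 8)*(o - 3)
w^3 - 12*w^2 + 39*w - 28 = (w - 7)*(w - 4)*(w - 1)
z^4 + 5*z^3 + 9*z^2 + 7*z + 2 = (z + 1)^3*(z + 2)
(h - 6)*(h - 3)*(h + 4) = h^3 - 5*h^2 - 18*h + 72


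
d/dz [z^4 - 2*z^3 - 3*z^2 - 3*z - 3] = 4*z^3 - 6*z^2 - 6*z - 3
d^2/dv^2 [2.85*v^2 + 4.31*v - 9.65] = 5.70000000000000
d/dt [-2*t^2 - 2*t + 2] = -4*t - 2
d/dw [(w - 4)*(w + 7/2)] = 2*w - 1/2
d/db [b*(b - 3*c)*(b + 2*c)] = 3*b^2 - 2*b*c - 6*c^2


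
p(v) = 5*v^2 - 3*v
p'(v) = 10*v - 3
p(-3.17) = 59.75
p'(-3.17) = -34.70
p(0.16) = -0.35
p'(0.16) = -1.40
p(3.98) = 67.26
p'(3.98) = 36.80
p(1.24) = 3.97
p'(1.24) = 9.40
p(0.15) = -0.34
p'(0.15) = -1.50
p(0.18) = -0.38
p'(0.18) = -1.20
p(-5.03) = 141.59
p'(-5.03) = -53.30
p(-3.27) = 63.27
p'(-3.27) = -35.70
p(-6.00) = 198.00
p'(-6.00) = -63.00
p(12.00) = 684.00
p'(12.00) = 117.00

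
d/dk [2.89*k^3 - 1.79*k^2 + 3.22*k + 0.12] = 8.67*k^2 - 3.58*k + 3.22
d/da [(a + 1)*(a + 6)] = 2*a + 7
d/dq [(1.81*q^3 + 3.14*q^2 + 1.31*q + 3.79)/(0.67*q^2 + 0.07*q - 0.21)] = (1.2127*q^4 + 0.2534*q^3 - 1.7982*q^2 - 6.3974*q - 0.5404)/(0.4489*q^4 + 0.0938*q^3 - 0.2765*q^2 - 0.0294*q + 0.0441)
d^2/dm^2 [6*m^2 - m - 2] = 12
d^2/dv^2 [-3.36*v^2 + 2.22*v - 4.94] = -6.72000000000000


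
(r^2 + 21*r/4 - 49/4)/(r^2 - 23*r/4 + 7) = (r + 7)/(r - 4)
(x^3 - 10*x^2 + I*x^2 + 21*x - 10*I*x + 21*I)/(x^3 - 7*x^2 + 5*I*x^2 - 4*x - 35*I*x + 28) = (x - 3)/(x + 4*I)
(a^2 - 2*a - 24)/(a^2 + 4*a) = (a - 6)/a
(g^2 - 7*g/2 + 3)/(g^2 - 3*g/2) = (g - 2)/g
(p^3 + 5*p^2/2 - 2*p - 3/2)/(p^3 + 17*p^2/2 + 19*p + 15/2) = (p - 1)/(p + 5)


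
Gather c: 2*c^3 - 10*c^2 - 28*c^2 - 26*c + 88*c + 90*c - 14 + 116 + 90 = 2*c^3 - 38*c^2 + 152*c + 192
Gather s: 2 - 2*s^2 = 2 - 2*s^2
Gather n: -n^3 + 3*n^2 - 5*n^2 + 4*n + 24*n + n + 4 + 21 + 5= -n^3 - 2*n^2 + 29*n + 30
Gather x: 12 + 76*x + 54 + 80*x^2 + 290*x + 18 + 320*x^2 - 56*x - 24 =400*x^2 + 310*x + 60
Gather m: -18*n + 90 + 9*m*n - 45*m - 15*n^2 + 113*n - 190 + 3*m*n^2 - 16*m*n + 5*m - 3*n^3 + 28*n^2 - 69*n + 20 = m*(3*n^2 - 7*n - 40) - 3*n^3 + 13*n^2 + 26*n - 80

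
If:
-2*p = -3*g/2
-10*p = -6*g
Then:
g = 0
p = 0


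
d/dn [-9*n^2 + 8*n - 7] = 8 - 18*n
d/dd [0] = 0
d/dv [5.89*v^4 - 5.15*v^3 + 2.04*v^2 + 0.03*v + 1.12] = 23.56*v^3 - 15.45*v^2 + 4.08*v + 0.03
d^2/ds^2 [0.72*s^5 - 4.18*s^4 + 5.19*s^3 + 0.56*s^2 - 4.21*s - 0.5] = 14.4*s^3 - 50.16*s^2 + 31.14*s + 1.12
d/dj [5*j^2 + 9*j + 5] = 10*j + 9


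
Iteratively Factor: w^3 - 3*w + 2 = (w - 1)*(w^2 + w - 2) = (w - 1)*(w + 2)*(w - 1)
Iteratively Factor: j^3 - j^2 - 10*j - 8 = (j + 2)*(j^2 - 3*j - 4) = (j - 4)*(j + 2)*(j + 1)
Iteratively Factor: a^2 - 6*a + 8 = (a - 2)*(a - 4)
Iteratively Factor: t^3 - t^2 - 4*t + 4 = (t - 2)*(t^2 + t - 2) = (t - 2)*(t - 1)*(t + 2)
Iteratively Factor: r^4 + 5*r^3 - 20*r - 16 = (r + 1)*(r^3 + 4*r^2 - 4*r - 16) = (r - 2)*(r + 1)*(r^2 + 6*r + 8) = (r - 2)*(r + 1)*(r + 4)*(r + 2)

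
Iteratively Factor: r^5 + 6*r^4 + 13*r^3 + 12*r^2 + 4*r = (r + 2)*(r^4 + 4*r^3 + 5*r^2 + 2*r) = (r + 1)*(r + 2)*(r^3 + 3*r^2 + 2*r) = (r + 1)*(r + 2)^2*(r^2 + r) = (r + 1)^2*(r + 2)^2*(r)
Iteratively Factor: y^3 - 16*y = (y)*(y^2 - 16) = y*(y - 4)*(y + 4)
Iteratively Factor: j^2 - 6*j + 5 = (j - 1)*(j - 5)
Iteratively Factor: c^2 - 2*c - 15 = (c + 3)*(c - 5)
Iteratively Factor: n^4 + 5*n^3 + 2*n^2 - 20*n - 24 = (n + 3)*(n^3 + 2*n^2 - 4*n - 8) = (n + 2)*(n + 3)*(n^2 - 4) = (n - 2)*(n + 2)*(n + 3)*(n + 2)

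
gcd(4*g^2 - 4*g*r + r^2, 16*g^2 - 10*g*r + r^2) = -2*g + r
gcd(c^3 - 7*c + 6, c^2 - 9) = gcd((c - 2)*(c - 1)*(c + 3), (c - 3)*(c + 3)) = c + 3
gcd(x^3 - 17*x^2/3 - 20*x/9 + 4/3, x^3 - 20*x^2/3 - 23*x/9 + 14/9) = x^2 + x/3 - 2/9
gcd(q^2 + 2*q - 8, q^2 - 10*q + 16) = q - 2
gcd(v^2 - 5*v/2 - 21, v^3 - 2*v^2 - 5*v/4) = 1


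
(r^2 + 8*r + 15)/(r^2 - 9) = (r + 5)/(r - 3)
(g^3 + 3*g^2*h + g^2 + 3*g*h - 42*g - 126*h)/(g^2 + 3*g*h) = g + 1 - 42/g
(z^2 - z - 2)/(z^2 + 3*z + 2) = (z - 2)/(z + 2)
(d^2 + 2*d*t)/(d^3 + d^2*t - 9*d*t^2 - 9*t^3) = d*(d + 2*t)/(d^3 + d^2*t - 9*d*t^2 - 9*t^3)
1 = 1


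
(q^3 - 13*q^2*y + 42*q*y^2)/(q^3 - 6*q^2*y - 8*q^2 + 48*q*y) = (q - 7*y)/(q - 8)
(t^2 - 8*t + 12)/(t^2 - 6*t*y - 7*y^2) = (-t^2 + 8*t - 12)/(-t^2 + 6*t*y + 7*y^2)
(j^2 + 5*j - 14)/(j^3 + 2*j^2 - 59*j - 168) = (j - 2)/(j^2 - 5*j - 24)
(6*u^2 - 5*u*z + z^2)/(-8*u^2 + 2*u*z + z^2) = (-3*u + z)/(4*u + z)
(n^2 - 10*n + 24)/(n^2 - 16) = (n - 6)/(n + 4)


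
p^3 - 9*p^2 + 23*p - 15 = (p - 5)*(p - 3)*(p - 1)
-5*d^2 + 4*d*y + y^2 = (-d + y)*(5*d + y)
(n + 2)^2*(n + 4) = n^3 + 8*n^2 + 20*n + 16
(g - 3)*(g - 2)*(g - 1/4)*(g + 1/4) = g^4 - 5*g^3 + 95*g^2/16 + 5*g/16 - 3/8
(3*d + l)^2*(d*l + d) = 9*d^3*l + 9*d^3 + 6*d^2*l^2 + 6*d^2*l + d*l^3 + d*l^2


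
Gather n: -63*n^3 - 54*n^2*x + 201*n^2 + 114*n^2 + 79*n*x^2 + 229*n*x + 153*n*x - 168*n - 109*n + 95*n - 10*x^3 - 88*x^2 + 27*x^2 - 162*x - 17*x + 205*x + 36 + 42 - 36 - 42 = -63*n^3 + n^2*(315 - 54*x) + n*(79*x^2 + 382*x - 182) - 10*x^3 - 61*x^2 + 26*x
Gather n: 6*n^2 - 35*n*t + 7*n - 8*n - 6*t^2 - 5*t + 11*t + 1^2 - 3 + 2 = 6*n^2 + n*(-35*t - 1) - 6*t^2 + 6*t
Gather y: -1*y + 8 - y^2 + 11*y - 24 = -y^2 + 10*y - 16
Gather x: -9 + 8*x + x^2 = x^2 + 8*x - 9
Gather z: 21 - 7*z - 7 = 14 - 7*z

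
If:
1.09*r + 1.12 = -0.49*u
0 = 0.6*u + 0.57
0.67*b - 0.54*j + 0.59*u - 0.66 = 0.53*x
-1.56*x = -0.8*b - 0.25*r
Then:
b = 1.95*x + 0.187643348623853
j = 1.43796296296296*x - 2.02736843781855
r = -0.60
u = -0.95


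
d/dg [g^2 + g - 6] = 2*g + 1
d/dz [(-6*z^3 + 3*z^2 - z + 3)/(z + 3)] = 3*(-4*z^3 - 17*z^2 + 6*z - 2)/(z^2 + 6*z + 9)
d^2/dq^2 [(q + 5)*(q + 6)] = 2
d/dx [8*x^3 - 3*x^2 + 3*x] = 24*x^2 - 6*x + 3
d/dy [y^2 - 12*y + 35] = 2*y - 12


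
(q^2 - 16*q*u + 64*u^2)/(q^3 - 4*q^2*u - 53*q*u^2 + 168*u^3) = (q - 8*u)/(q^2 + 4*q*u - 21*u^2)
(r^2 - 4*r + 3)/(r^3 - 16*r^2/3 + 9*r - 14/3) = 3*(r - 3)/(3*r^2 - 13*r + 14)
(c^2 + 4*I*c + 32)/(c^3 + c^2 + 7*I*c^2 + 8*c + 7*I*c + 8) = (c - 4*I)/(c^2 + c*(1 - I) - I)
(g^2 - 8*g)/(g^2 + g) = (g - 8)/(g + 1)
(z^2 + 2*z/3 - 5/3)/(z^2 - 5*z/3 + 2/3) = (3*z + 5)/(3*z - 2)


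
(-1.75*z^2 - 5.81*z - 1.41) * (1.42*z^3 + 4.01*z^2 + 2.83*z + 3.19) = -2.485*z^5 - 15.2677*z^4 - 30.2528*z^3 - 27.6789*z^2 - 22.5242*z - 4.4979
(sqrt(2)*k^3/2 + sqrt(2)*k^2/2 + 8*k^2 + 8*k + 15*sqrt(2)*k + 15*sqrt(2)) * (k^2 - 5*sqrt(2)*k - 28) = sqrt(2)*k^5/2 + sqrt(2)*k^4/2 + 3*k^4 - 39*sqrt(2)*k^3 + 3*k^3 - 374*k^2 - 39*sqrt(2)*k^2 - 420*sqrt(2)*k - 374*k - 420*sqrt(2)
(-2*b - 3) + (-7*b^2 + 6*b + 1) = -7*b^2 + 4*b - 2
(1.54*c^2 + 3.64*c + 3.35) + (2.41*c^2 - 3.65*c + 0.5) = 3.95*c^2 - 0.00999999999999979*c + 3.85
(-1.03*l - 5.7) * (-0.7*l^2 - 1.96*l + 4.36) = 0.721*l^3 + 6.0088*l^2 + 6.6812*l - 24.852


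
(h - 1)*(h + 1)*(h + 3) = h^3 + 3*h^2 - h - 3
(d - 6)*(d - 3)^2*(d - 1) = d^4 - 13*d^3 + 57*d^2 - 99*d + 54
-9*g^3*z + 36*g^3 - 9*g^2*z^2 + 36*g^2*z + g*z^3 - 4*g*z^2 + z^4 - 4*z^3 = (-3*g + z)*(g + z)*(3*g + z)*(z - 4)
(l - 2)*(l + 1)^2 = l^3 - 3*l - 2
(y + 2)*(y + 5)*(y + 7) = y^3 + 14*y^2 + 59*y + 70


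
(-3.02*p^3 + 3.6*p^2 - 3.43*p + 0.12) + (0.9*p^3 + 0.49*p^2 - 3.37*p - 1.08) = -2.12*p^3 + 4.09*p^2 - 6.8*p - 0.96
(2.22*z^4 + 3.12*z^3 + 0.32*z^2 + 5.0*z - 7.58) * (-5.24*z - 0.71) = -11.6328*z^5 - 17.925*z^4 - 3.892*z^3 - 26.4272*z^2 + 36.1692*z + 5.3818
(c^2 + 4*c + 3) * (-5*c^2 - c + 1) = -5*c^4 - 21*c^3 - 18*c^2 + c + 3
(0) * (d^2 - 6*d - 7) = 0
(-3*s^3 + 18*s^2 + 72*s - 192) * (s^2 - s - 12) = -3*s^5 + 21*s^4 + 90*s^3 - 480*s^2 - 672*s + 2304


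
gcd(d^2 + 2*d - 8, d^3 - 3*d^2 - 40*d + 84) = d - 2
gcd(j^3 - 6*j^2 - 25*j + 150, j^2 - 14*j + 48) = j - 6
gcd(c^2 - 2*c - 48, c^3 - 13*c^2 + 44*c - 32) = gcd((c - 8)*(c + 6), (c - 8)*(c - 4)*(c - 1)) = c - 8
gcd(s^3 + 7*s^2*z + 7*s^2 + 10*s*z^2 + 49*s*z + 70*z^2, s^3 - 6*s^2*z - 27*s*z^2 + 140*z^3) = s + 5*z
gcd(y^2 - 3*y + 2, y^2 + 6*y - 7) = y - 1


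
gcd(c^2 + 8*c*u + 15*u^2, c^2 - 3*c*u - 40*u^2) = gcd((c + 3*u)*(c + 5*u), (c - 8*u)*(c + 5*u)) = c + 5*u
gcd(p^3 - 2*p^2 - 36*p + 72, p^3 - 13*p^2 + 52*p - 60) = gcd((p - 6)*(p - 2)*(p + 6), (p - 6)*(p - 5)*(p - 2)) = p^2 - 8*p + 12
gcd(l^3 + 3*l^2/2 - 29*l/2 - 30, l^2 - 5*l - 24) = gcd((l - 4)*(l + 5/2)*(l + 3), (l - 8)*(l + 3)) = l + 3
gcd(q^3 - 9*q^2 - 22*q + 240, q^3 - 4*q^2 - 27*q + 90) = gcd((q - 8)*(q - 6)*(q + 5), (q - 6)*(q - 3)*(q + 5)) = q^2 - q - 30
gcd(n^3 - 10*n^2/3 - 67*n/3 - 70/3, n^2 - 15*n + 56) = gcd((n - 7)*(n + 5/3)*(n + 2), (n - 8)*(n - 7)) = n - 7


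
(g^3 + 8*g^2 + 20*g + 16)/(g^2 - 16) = (g^2 + 4*g + 4)/(g - 4)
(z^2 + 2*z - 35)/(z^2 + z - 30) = (z + 7)/(z + 6)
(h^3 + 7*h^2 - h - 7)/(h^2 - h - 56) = (h^2 - 1)/(h - 8)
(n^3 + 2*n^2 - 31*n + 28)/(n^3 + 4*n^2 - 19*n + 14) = (n - 4)/(n - 2)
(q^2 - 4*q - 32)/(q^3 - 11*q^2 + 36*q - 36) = (q^2 - 4*q - 32)/(q^3 - 11*q^2 + 36*q - 36)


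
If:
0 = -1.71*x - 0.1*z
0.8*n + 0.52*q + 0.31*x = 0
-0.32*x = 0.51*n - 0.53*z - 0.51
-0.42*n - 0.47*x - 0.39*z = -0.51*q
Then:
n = 0.21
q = -0.35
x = 0.04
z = -0.73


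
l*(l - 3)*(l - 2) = l^3 - 5*l^2 + 6*l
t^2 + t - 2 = (t - 1)*(t + 2)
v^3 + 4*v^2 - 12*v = v*(v - 2)*(v + 6)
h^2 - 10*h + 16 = (h - 8)*(h - 2)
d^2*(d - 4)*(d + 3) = d^4 - d^3 - 12*d^2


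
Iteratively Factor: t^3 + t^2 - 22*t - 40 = (t - 5)*(t^2 + 6*t + 8) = (t - 5)*(t + 2)*(t + 4)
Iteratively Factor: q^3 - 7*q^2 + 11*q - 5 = (q - 5)*(q^2 - 2*q + 1) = (q - 5)*(q - 1)*(q - 1)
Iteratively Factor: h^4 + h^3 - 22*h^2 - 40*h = (h)*(h^3 + h^2 - 22*h - 40) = h*(h - 5)*(h^2 + 6*h + 8) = h*(h - 5)*(h + 4)*(h + 2)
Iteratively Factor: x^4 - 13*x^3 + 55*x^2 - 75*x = (x)*(x^3 - 13*x^2 + 55*x - 75) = x*(x - 5)*(x^2 - 8*x + 15) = x*(x - 5)*(x - 3)*(x - 5)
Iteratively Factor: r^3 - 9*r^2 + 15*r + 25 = (r + 1)*(r^2 - 10*r + 25) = (r - 5)*(r + 1)*(r - 5)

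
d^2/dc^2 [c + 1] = 0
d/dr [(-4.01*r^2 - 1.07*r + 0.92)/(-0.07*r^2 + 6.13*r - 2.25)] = (-24.6562*r^2 + 18.1738*r - 3.2321)/(0.0049*r^4 - 0.8582*r^3 + 37.8919*r^2 - 27.585*r + 5.0625)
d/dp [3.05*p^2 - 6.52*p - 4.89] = 6.1*p - 6.52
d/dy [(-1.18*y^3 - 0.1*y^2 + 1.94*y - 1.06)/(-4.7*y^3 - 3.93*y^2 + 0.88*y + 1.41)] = (4.1674*y^4 + 16.1592*y^3 - 12.4012*y^2 - 8.6136*y + 3.6682)/(22.09*y^6 + 36.942*y^5 + 7.1729*y^4 - 20.1708*y^3 - 10.3082*y^2 + 2.4816*y + 1.9881)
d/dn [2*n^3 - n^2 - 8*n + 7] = 6*n^2 - 2*n - 8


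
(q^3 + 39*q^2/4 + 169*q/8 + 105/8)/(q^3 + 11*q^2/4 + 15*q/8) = (q + 7)/q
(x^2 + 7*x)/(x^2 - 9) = x*(x + 7)/(x^2 - 9)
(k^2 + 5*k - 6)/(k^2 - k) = (k + 6)/k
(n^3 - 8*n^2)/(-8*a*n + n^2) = n*(8 - n)/(8*a - n)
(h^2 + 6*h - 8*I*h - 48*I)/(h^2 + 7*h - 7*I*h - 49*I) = (h^2 + h*(6 - 8*I) - 48*I)/(h^2 + h*(7 - 7*I) - 49*I)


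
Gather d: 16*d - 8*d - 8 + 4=8*d - 4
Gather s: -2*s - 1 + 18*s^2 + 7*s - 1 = 18*s^2 + 5*s - 2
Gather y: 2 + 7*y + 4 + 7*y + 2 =14*y + 8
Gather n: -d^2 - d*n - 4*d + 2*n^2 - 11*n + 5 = -d^2 - 4*d + 2*n^2 + n*(-d - 11) + 5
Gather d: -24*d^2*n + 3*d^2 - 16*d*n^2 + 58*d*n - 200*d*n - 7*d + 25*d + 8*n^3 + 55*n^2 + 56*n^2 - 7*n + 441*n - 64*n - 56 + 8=d^2*(3 - 24*n) + d*(-16*n^2 - 142*n + 18) + 8*n^3 + 111*n^2 + 370*n - 48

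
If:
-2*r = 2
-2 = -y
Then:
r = -1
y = 2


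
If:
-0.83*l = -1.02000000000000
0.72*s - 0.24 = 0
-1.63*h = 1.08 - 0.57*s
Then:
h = -0.55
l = 1.23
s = 0.33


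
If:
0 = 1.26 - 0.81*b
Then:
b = 1.56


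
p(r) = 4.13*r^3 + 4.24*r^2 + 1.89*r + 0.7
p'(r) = 12.39*r^2 + 8.48*r + 1.89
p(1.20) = 16.21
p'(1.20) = 29.91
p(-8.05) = -1894.21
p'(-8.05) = 736.53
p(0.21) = 1.32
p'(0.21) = 4.22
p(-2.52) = -43.23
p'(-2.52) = 59.20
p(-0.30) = 0.40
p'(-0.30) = 0.46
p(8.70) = 3057.69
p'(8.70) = 1013.47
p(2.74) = 122.67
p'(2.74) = 118.14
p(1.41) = 23.37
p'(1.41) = 38.48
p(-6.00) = -750.08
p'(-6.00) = 397.05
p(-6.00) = -750.08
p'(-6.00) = 397.05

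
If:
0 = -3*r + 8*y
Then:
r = 8*y/3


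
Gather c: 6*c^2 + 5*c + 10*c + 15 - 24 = 6*c^2 + 15*c - 9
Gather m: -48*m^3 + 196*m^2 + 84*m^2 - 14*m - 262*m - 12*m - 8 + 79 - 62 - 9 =-48*m^3 + 280*m^2 - 288*m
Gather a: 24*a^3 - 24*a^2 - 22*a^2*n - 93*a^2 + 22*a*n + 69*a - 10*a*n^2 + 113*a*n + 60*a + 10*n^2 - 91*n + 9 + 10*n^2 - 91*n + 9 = 24*a^3 + a^2*(-22*n - 117) + a*(-10*n^2 + 135*n + 129) + 20*n^2 - 182*n + 18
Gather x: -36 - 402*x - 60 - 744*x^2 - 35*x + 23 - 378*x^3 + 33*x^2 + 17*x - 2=-378*x^3 - 711*x^2 - 420*x - 75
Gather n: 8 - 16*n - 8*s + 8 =-16*n - 8*s + 16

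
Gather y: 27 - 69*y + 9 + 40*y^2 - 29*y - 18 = 40*y^2 - 98*y + 18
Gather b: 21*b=21*b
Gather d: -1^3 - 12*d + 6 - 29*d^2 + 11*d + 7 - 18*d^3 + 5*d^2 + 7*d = -18*d^3 - 24*d^2 + 6*d + 12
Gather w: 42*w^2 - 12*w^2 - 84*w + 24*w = 30*w^2 - 60*w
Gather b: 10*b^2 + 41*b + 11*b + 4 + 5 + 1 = 10*b^2 + 52*b + 10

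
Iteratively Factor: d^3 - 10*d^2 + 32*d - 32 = (d - 4)*(d^2 - 6*d + 8) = (d - 4)^2*(d - 2)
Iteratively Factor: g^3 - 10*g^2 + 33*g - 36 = (g - 3)*(g^2 - 7*g + 12) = (g - 3)^2*(g - 4)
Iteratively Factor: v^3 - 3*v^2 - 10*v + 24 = (v - 4)*(v^2 + v - 6) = (v - 4)*(v + 3)*(v - 2)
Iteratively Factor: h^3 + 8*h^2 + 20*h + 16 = (h + 2)*(h^2 + 6*h + 8) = (h + 2)*(h + 4)*(h + 2)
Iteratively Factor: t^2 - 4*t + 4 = (t - 2)*(t - 2)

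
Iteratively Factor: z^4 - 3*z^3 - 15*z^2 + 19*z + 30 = (z + 1)*(z^3 - 4*z^2 - 11*z + 30) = (z - 2)*(z + 1)*(z^2 - 2*z - 15) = (z - 2)*(z + 1)*(z + 3)*(z - 5)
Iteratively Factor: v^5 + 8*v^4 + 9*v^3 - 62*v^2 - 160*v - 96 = (v + 4)*(v^4 + 4*v^3 - 7*v^2 - 34*v - 24) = (v + 4)^2*(v^3 - 7*v - 6) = (v - 3)*(v + 4)^2*(v^2 + 3*v + 2) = (v - 3)*(v + 1)*(v + 4)^2*(v + 2)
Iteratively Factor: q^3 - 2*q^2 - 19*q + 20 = (q - 1)*(q^2 - q - 20) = (q - 5)*(q - 1)*(q + 4)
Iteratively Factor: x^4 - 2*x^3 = (x - 2)*(x^3) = x*(x - 2)*(x^2) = x^2*(x - 2)*(x)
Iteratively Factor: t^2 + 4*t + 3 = (t + 3)*(t + 1)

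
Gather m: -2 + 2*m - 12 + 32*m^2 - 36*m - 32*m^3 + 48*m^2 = -32*m^3 + 80*m^2 - 34*m - 14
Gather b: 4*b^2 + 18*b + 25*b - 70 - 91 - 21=4*b^2 + 43*b - 182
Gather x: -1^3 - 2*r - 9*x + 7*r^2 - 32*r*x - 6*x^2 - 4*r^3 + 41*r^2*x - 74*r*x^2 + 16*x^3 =-4*r^3 + 7*r^2 - 2*r + 16*x^3 + x^2*(-74*r - 6) + x*(41*r^2 - 32*r - 9) - 1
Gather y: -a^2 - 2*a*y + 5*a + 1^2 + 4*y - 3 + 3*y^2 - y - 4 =-a^2 + 5*a + 3*y^2 + y*(3 - 2*a) - 6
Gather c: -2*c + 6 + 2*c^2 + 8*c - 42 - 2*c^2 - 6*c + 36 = 0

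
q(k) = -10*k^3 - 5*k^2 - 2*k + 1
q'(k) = -30*k^2 - 10*k - 2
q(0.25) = 0.03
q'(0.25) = -6.38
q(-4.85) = 1033.93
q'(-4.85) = -659.18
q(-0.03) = 1.06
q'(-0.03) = -1.73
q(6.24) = -2635.87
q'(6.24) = -1232.53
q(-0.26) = 1.36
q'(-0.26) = -1.43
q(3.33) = -430.36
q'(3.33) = -367.97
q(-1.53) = 28.17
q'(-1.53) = -56.93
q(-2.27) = 96.75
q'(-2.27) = -133.89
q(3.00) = -320.00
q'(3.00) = -302.00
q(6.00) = -2351.00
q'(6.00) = -1142.00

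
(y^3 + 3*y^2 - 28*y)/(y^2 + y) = (y^2 + 3*y - 28)/(y + 1)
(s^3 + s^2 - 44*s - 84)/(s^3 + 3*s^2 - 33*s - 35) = (s^3 + s^2 - 44*s - 84)/(s^3 + 3*s^2 - 33*s - 35)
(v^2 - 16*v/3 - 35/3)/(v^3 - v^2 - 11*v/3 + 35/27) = 9*(v - 7)/(9*v^2 - 24*v + 7)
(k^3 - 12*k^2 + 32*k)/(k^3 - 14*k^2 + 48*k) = (k - 4)/(k - 6)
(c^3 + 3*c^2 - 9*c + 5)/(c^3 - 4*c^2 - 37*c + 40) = (c - 1)/(c - 8)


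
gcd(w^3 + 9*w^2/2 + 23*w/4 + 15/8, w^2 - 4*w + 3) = 1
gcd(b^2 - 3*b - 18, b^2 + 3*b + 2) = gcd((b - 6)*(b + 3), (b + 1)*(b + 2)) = 1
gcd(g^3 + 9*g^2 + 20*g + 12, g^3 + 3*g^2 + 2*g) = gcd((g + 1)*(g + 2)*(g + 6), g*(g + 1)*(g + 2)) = g^2 + 3*g + 2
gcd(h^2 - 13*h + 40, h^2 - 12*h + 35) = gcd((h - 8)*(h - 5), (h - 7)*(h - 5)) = h - 5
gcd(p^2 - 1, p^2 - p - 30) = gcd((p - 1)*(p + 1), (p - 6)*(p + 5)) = 1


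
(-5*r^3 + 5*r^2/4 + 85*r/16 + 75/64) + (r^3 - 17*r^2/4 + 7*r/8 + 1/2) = -4*r^3 - 3*r^2 + 99*r/16 + 107/64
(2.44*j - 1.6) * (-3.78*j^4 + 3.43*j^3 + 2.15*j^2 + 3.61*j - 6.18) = -9.2232*j^5 + 14.4172*j^4 - 0.242000000000001*j^3 + 5.3684*j^2 - 20.8552*j + 9.888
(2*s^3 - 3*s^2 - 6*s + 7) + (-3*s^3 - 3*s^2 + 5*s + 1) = -s^3 - 6*s^2 - s + 8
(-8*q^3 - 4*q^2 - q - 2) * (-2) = 16*q^3 + 8*q^2 + 2*q + 4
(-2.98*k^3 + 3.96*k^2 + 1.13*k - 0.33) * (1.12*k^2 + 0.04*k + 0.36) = -3.3376*k^5 + 4.316*k^4 + 0.3512*k^3 + 1.1012*k^2 + 0.3936*k - 0.1188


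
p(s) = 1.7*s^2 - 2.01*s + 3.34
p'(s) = 3.4*s - 2.01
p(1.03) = 3.07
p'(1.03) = 1.49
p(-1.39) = 9.42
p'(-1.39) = -6.74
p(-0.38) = 4.35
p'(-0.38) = -3.30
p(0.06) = 3.23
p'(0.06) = -1.81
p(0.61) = 2.75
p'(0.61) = 0.06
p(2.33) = 7.89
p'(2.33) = 5.91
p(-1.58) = 10.76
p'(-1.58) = -7.38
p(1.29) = 3.58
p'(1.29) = 2.38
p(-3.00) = 24.67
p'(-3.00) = -12.21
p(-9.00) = 159.13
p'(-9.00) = -32.61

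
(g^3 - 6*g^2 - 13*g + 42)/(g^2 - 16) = (g^3 - 6*g^2 - 13*g + 42)/(g^2 - 16)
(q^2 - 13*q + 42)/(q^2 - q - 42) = (q - 6)/(q + 6)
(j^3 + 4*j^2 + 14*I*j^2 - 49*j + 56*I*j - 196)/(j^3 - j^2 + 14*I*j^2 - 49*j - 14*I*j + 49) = (j + 4)/(j - 1)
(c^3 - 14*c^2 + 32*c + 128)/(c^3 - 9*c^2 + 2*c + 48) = (c - 8)/(c - 3)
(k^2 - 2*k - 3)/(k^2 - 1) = (k - 3)/(k - 1)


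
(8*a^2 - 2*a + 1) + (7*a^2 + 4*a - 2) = 15*a^2 + 2*a - 1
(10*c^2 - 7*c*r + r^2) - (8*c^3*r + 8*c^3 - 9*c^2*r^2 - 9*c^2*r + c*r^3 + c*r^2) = -8*c^3*r - 8*c^3 + 9*c^2*r^2 + 9*c^2*r + 10*c^2 - c*r^3 - c*r^2 - 7*c*r + r^2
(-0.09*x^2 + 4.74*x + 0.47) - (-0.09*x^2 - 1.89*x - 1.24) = 6.63*x + 1.71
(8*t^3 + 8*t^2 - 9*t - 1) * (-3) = -24*t^3 - 24*t^2 + 27*t + 3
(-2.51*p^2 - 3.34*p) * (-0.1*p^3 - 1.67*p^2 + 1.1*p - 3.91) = 0.251*p^5 + 4.5257*p^4 + 2.8168*p^3 + 6.1401*p^2 + 13.0594*p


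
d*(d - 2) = d^2 - 2*d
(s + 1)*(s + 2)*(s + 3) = s^3 + 6*s^2 + 11*s + 6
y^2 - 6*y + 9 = (y - 3)^2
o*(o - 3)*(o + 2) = o^3 - o^2 - 6*o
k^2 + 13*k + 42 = (k + 6)*(k + 7)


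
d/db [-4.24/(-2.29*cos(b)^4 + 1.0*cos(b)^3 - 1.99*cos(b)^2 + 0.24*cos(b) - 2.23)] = (38.8384*cos(b)^3 - 12.72*cos(b)^2 + 16.8752*cos(b) - 1.0176)*sin(b)/(2.29*cos(b)^4 - 1.0*cos(b)^3 + 1.99*cos(b)^2 - 0.24*cos(b) + 2.23)^2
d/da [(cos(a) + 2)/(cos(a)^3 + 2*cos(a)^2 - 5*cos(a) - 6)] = (19*cos(a)/2 + 4*cos(2*a) + cos(3*a)/2)*sin(a)/(cos(a)^3 + 2*cos(a)^2 - 5*cos(a) - 6)^2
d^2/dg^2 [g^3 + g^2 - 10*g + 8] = 6*g + 2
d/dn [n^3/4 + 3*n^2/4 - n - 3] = 3*n^2/4 + 3*n/2 - 1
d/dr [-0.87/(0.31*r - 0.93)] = 0.2697/(0.31*r - 0.93)^2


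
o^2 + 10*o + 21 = (o + 3)*(o + 7)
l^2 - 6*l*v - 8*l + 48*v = (l - 8)*(l - 6*v)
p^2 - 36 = (p - 6)*(p + 6)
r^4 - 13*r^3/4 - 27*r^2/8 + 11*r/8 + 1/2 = (r - 4)*(r - 1/2)*(r + 1/4)*(r + 1)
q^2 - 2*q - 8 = (q - 4)*(q + 2)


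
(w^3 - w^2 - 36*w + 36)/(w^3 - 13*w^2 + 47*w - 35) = (w^2 - 36)/(w^2 - 12*w + 35)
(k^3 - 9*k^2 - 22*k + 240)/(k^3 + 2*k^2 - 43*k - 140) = (k^2 - 14*k + 48)/(k^2 - 3*k - 28)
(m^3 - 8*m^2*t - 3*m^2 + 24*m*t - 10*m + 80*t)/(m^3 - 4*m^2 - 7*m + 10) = (m - 8*t)/(m - 1)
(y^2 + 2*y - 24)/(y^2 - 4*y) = (y + 6)/y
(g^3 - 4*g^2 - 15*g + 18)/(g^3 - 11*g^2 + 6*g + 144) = (g - 1)/(g - 8)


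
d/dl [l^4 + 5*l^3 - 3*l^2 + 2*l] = 4*l^3 + 15*l^2 - 6*l + 2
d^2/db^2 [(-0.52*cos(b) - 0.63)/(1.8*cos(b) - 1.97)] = (-3.88512*sin(b)^2 + 4.252048*cos(b) - 3.88512)/(5.832*cos(b)^3 - 19.1484*cos(b)^2 + 20.95686*cos(b) - 7.645373)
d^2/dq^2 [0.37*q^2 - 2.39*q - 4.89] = 0.740000000000000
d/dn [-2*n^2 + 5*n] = 5 - 4*n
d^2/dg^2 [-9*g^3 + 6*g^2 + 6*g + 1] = 12 - 54*g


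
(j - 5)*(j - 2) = j^2 - 7*j + 10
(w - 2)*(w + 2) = w^2 - 4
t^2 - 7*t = t*(t - 7)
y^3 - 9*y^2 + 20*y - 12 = (y - 6)*(y - 2)*(y - 1)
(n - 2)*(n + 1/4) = n^2 - 7*n/4 - 1/2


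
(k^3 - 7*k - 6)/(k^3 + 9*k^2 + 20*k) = (k^3 - 7*k - 6)/(k*(k^2 + 9*k + 20))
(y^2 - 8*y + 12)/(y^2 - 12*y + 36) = (y - 2)/(y - 6)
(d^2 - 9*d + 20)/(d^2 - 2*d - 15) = (d - 4)/(d + 3)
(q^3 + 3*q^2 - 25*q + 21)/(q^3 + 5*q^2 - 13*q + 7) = (q - 3)/(q - 1)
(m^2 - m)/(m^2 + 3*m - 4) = m/(m + 4)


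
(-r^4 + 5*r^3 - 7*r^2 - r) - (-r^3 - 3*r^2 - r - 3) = -r^4 + 6*r^3 - 4*r^2 + 3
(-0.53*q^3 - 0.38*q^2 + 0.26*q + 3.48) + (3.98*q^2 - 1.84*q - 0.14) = -0.53*q^3 + 3.6*q^2 - 1.58*q + 3.34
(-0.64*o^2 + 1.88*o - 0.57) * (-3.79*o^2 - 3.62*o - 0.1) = 2.4256*o^4 - 4.8084*o^3 - 4.5813*o^2 + 1.8754*o + 0.057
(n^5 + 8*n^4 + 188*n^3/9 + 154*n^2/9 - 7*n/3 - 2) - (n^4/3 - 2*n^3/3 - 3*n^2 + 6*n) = n^5 + 23*n^4/3 + 194*n^3/9 + 181*n^2/9 - 25*n/3 - 2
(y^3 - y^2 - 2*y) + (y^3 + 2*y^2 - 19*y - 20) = 2*y^3 + y^2 - 21*y - 20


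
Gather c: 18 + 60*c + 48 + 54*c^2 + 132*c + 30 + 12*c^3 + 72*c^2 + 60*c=12*c^3 + 126*c^2 + 252*c + 96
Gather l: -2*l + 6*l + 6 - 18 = 4*l - 12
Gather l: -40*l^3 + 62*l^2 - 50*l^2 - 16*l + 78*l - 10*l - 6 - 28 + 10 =-40*l^3 + 12*l^2 + 52*l - 24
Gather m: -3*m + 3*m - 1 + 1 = 0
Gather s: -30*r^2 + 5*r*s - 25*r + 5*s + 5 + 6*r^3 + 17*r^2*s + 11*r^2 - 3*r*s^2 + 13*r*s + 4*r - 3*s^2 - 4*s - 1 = 6*r^3 - 19*r^2 - 21*r + s^2*(-3*r - 3) + s*(17*r^2 + 18*r + 1) + 4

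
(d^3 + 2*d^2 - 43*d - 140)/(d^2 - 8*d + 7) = (d^2 + 9*d + 20)/(d - 1)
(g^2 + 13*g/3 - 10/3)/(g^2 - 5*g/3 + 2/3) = (g + 5)/(g - 1)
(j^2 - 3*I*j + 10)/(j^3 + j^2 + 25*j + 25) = (j + 2*I)/(j^2 + j*(1 + 5*I) + 5*I)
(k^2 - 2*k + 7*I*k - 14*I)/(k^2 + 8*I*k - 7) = (k - 2)/(k + I)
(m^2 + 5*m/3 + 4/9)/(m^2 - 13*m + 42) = (9*m^2 + 15*m + 4)/(9*(m^2 - 13*m + 42))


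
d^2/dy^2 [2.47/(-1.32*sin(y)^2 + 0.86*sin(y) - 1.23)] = (17.214912*sin(y)^4 - 8.411832*sin(y)^3 - 40.036724*sin(y)^2 + 19.43643*sin(y) + 4.36696)/(1.32*sin(y)^2 - 0.86*sin(y) + 1.23)^3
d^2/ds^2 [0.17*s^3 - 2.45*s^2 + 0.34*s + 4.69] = 1.02*s - 4.9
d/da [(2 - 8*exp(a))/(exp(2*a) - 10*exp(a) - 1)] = 4*(2*exp(2*a) - exp(a) + 7)*exp(a)/(exp(4*a) - 20*exp(3*a) + 98*exp(2*a) + 20*exp(a) + 1)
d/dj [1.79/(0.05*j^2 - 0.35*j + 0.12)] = (0.6265 - 0.179*j)/(0.05*j^2 - 0.35*j + 0.12)^2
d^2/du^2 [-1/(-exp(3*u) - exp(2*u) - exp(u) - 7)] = (2*(3*exp(2*u) + 2*exp(u) + 1)^2*exp(u) - (9*exp(2*u) + 4*exp(u) + 1)*(exp(3*u) + exp(2*u) + exp(u) + 7))*exp(u)/(exp(3*u) + exp(2*u) + exp(u) + 7)^3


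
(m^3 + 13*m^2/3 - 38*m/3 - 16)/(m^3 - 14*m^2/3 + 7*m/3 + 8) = (m + 6)/(m - 3)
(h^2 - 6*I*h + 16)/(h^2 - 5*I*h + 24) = (h + 2*I)/(h + 3*I)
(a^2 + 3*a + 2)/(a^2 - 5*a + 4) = (a^2 + 3*a + 2)/(a^2 - 5*a + 4)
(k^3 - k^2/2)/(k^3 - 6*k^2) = (k - 1/2)/(k - 6)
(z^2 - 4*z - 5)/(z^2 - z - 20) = (z + 1)/(z + 4)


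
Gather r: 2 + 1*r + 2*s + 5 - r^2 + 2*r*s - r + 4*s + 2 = -r^2 + 2*r*s + 6*s + 9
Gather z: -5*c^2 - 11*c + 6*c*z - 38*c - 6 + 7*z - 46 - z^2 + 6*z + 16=-5*c^2 - 49*c - z^2 + z*(6*c + 13) - 36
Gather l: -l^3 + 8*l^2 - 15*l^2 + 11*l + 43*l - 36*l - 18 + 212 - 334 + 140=-l^3 - 7*l^2 + 18*l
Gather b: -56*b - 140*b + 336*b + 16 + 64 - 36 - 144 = 140*b - 100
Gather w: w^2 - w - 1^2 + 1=w^2 - w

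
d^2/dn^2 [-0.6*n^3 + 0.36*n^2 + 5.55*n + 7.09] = 0.72 - 3.6*n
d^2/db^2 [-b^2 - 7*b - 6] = -2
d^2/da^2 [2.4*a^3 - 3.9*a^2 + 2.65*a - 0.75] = 14.4*a - 7.8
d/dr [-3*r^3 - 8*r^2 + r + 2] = -9*r^2 - 16*r + 1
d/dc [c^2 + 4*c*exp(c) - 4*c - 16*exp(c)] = 4*c*exp(c) + 2*c - 12*exp(c) - 4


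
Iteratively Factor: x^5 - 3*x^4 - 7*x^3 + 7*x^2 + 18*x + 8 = (x + 1)*(x^4 - 4*x^3 - 3*x^2 + 10*x + 8) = (x - 2)*(x + 1)*(x^3 - 2*x^2 - 7*x - 4) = (x - 2)*(x + 1)^2*(x^2 - 3*x - 4) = (x - 4)*(x - 2)*(x + 1)^2*(x + 1)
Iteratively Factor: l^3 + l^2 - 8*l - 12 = (l + 2)*(l^2 - l - 6) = (l + 2)^2*(l - 3)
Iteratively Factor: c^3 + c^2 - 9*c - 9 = (c + 1)*(c^2 - 9) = (c + 1)*(c + 3)*(c - 3)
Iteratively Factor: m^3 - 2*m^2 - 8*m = (m - 4)*(m^2 + 2*m) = (m - 4)*(m + 2)*(m)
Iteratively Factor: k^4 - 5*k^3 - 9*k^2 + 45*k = (k - 5)*(k^3 - 9*k) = (k - 5)*(k - 3)*(k^2 + 3*k) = k*(k - 5)*(k - 3)*(k + 3)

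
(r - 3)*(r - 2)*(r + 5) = r^3 - 19*r + 30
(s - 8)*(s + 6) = s^2 - 2*s - 48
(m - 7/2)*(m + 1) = m^2 - 5*m/2 - 7/2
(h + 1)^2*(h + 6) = h^3 + 8*h^2 + 13*h + 6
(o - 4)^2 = o^2 - 8*o + 16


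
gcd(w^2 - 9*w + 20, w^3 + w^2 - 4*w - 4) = 1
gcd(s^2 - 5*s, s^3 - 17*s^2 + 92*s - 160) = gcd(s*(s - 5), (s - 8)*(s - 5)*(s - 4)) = s - 5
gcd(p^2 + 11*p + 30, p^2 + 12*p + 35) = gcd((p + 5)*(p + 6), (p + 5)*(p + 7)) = p + 5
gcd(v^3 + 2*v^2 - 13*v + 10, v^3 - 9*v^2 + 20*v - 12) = v^2 - 3*v + 2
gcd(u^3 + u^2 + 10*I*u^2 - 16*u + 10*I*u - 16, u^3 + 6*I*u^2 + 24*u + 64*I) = u^2 + 10*I*u - 16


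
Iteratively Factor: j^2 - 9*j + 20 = (j - 4)*(j - 5)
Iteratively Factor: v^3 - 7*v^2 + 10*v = (v - 2)*(v^2 - 5*v) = v*(v - 2)*(v - 5)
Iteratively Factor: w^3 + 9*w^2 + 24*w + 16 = (w + 4)*(w^2 + 5*w + 4) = (w + 4)^2*(w + 1)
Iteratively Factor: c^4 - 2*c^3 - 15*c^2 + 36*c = (c - 3)*(c^3 + c^2 - 12*c) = c*(c - 3)*(c^2 + c - 12) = c*(c - 3)*(c + 4)*(c - 3)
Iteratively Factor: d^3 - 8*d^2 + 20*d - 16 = (d - 4)*(d^2 - 4*d + 4) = (d - 4)*(d - 2)*(d - 2)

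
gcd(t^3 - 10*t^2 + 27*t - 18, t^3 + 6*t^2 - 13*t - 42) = t - 3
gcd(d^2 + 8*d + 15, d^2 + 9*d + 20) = d + 5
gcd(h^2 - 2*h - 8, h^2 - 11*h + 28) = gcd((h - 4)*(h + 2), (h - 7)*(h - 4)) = h - 4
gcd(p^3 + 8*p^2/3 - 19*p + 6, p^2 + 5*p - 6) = p + 6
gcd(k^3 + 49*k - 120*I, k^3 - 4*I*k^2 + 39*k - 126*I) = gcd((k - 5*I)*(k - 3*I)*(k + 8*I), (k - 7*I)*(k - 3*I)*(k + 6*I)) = k - 3*I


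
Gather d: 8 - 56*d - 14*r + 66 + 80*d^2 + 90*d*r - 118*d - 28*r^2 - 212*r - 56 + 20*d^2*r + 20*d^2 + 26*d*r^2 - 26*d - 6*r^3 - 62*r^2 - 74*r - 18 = d^2*(20*r + 100) + d*(26*r^2 + 90*r - 200) - 6*r^3 - 90*r^2 - 300*r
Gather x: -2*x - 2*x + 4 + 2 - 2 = 4 - 4*x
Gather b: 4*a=4*a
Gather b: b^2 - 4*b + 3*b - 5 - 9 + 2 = b^2 - b - 12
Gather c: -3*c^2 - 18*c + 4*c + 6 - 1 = -3*c^2 - 14*c + 5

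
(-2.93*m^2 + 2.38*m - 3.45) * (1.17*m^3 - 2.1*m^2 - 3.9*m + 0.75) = -3.4281*m^5 + 8.9376*m^4 + 2.3925*m^3 - 4.2345*m^2 + 15.24*m - 2.5875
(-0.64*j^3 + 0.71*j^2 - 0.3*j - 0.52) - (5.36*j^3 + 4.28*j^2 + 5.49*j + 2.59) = -6.0*j^3 - 3.57*j^2 - 5.79*j - 3.11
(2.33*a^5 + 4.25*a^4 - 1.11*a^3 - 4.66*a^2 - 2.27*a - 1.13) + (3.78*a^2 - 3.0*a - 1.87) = 2.33*a^5 + 4.25*a^4 - 1.11*a^3 - 0.88*a^2 - 5.27*a - 3.0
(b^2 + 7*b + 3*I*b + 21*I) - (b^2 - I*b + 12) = 7*b + 4*I*b - 12 + 21*I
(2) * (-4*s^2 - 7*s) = -8*s^2 - 14*s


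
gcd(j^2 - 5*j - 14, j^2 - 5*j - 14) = j^2 - 5*j - 14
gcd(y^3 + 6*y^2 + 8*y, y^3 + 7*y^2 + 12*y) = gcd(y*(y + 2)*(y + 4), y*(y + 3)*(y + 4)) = y^2 + 4*y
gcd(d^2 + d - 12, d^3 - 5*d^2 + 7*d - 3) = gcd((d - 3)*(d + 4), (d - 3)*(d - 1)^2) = d - 3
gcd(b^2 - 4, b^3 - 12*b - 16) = b + 2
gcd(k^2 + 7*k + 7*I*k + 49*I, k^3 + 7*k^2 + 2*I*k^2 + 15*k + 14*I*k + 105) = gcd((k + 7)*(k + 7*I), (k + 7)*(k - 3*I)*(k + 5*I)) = k + 7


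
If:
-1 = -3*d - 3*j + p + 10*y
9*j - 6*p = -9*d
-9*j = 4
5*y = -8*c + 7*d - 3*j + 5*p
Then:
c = 275*y/24 + 127/72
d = 20*y/3 + 10/9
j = -4/9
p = 10*y + 1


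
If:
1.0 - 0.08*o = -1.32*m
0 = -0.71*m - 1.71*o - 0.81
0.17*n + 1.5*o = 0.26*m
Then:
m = -0.77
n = 0.20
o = -0.16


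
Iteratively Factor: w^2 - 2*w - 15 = (w + 3)*(w - 5)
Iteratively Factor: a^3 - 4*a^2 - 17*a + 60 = (a - 3)*(a^2 - a - 20) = (a - 5)*(a - 3)*(a + 4)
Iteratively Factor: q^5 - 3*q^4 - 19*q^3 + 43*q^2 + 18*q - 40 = (q - 2)*(q^4 - q^3 - 21*q^2 + q + 20) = (q - 2)*(q + 1)*(q^3 - 2*q^2 - 19*q + 20) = (q - 2)*(q - 1)*(q + 1)*(q^2 - q - 20) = (q - 5)*(q - 2)*(q - 1)*(q + 1)*(q + 4)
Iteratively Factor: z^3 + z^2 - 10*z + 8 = (z - 1)*(z^2 + 2*z - 8) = (z - 2)*(z - 1)*(z + 4)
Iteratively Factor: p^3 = (p)*(p^2) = p^2*(p)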